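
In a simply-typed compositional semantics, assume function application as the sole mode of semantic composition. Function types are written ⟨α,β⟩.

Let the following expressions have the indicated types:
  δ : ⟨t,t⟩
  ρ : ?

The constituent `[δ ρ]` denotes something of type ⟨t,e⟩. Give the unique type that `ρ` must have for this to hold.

[δ ρ] is required to be ⟨t,e⟩. δ : ⟨t,t⟩ cannot yield ⟨t,e⟩ as functor, so ρ : ⟨⟨t,t⟩,⟨t,e⟩⟩.

⟨⟨t,t⟩,⟨t,e⟩⟩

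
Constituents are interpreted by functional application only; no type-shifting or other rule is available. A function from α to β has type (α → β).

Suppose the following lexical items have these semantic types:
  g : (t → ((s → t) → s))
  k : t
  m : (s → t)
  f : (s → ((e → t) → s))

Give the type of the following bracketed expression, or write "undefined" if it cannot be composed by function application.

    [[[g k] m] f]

[g k]: functor g : (t → ((s → t) → s)), argument k : t; result ((s → t) → s).
[[g k] m]: functor [g k] : ((s → t) → s), argument m : (s → t); result s.
[[[g k] m] f]: functor f : (s → ((e → t) → s)), argument [[g k] m] : s; result ((e → t) → s).

((e → t) → s)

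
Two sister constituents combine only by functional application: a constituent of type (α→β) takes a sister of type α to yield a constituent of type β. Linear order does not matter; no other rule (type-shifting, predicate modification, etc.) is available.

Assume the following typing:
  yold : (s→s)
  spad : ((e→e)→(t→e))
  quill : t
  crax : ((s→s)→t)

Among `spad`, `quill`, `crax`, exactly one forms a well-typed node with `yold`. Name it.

spad : ((e→e)→(t→e)) — no; yold wants s, and spad wants (e→e).
quill : t — no; yold wants s, and quill wants nothing (atomic).
crax — combines: crax : ((s→s)→t) takes yold : (s→s) as argument, giving t.

crax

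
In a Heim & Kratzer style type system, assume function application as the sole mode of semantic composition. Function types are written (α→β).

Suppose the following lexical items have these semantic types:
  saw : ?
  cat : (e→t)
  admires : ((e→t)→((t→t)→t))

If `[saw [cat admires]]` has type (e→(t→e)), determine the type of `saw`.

(((t→t)→t)→(e→(t→e)))

For [saw [cat admires]] to have type (e→(t→e)) with [cat admires] of type ((t→t)→t), saw must be the function: saw : (((t→t)→t)→(e→(t→e))).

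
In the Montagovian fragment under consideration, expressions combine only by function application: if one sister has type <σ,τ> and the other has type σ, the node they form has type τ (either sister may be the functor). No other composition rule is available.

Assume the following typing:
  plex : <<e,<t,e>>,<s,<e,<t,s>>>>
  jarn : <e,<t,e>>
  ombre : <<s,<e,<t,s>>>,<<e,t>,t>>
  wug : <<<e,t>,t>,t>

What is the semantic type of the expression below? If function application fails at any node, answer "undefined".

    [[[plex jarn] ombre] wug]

t

[plex jarn] — plex of type <<e,<t,e>>,<s,<e,<t,s>>>> combines with jarn of type <e,<t,e>>: type <s,<e,<t,s>>>.
[[plex jarn] ombre] — ombre of type <<s,<e,<t,s>>>,<<e,t>,t>> combines with [plex jarn] of type <s,<e,<t,s>>>: type <<e,t>,t>.
[[[plex jarn] ombre] wug] — wug of type <<<e,t>,t>,t> combines with [[plex jarn] ombre] of type <<e,t>,t>: type t.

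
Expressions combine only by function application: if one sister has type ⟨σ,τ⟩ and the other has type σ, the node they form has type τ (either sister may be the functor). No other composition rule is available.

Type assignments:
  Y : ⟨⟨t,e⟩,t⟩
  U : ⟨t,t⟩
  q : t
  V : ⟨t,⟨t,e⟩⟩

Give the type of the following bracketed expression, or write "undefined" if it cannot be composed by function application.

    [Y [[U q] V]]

t

[U q] — U of type ⟨t,t⟩ combines with q of type t: type t.
[[U q] V] — V of type ⟨t,⟨t,e⟩⟩ combines with [U q] of type t: type ⟨t,e⟩.
[Y [[U q] V]] — Y of type ⟨⟨t,e⟩,t⟩ combines with [[U q] V] of type ⟨t,e⟩: type t.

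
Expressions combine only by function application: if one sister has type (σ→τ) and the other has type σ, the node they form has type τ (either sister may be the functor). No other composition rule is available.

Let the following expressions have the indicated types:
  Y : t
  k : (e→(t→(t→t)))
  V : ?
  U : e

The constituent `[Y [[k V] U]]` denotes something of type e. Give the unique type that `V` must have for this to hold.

[Y [[k V] U]] must have type e. The sister Y has type t; that is not a function onto e, so [[k V] U] must be the functor, of type (t→e).
[[k V] U] must have type (t→e). The sister U has type e; that is not a function onto (t→e), so [k V] must be the functor, of type (e→(t→e)).
[k V] must have type (e→(t→e)). The sister k has type (e→(t→(t→t))); that is not a function onto (e→(t→e)), so V must be the functor, of type ((e→(t→(t→t)))→(e→(t→e))).

((e→(t→(t→t)))→(e→(t→e)))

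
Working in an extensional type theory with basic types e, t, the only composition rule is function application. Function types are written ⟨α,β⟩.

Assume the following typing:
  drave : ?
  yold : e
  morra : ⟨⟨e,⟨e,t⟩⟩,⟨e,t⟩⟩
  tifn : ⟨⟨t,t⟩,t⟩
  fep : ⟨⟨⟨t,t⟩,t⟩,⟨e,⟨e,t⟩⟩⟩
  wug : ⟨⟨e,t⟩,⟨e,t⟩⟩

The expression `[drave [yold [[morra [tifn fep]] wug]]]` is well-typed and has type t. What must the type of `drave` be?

⟨t,t⟩

For [drave [yold [[morra [tifn fep]] wug]]] to have type t with [yold [[morra [tifn fep]] wug]] of type t, drave must be the function: drave : ⟨t,t⟩.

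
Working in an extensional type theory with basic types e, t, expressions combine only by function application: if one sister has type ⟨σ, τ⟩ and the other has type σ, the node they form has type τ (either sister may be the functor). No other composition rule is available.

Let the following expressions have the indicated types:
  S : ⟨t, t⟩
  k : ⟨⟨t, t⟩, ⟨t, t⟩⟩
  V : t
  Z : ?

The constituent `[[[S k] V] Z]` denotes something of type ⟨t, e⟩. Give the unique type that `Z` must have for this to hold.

[[[S k] V] Z] must have type ⟨t, e⟩. The sister [[S k] V] has type t; that is not a function onto ⟨t, e⟩, so Z must be the functor, of type ⟨t, ⟨t, e⟩⟩.

⟨t, ⟨t, e⟩⟩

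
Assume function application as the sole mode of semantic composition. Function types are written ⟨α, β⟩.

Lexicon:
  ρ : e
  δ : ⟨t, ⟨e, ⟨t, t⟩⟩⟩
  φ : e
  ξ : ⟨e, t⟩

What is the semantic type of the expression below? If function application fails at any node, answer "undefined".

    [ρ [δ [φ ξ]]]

⟨t, t⟩

[φ ξ]: ⟨e, t⟩ applied to e yields t.
[δ [φ ξ]]: ⟨t, ⟨e, ⟨t, t⟩⟩⟩ applied to t yields ⟨e, ⟨t, t⟩⟩.
[ρ [δ [φ ξ]]]: ⟨e, ⟨t, t⟩⟩ applied to e yields ⟨t, t⟩.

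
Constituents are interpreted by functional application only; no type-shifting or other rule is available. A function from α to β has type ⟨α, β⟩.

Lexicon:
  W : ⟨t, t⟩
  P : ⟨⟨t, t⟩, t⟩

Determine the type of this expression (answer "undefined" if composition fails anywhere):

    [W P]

t

[W P] — P of type ⟨⟨t, t⟩, t⟩ combines with W of type ⟨t, t⟩: type t.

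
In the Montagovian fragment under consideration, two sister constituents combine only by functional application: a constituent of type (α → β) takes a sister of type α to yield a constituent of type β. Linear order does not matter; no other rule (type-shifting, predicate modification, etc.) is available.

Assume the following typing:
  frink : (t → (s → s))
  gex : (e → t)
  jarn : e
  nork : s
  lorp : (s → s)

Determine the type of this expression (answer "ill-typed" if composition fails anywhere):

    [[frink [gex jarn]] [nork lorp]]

[gex jarn] — gex of type (e → t) combines with jarn of type e: type t.
[frink [gex jarn]] — frink of type (t → (s → s)) combines with [gex jarn] of type t: type (s → s).
[nork lorp] — lorp of type (s → s) combines with nork of type s: type s.
[[frink [gex jarn]] [nork lorp]] — [frink [gex jarn]] of type (s → s) combines with [nork lorp] of type s: type s.

s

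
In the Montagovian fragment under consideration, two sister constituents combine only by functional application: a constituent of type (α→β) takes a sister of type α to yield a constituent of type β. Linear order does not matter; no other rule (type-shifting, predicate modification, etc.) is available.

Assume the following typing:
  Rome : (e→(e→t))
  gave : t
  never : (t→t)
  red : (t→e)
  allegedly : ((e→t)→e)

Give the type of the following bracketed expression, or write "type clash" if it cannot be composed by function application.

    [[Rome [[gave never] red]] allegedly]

[gave never] — never of type (t→t) combines with gave of type t: type t.
[[gave never] red] — red of type (t→e) combines with [gave never] of type t: type e.
[Rome [[gave never] red]] — Rome of type (e→(e→t)) combines with [[gave never] red] of type e: type (e→t).
[[Rome [[gave never] red]] allegedly] — allegedly of type ((e→t)→e) combines with [Rome [[gave never] red]] of type (e→t): type e.

e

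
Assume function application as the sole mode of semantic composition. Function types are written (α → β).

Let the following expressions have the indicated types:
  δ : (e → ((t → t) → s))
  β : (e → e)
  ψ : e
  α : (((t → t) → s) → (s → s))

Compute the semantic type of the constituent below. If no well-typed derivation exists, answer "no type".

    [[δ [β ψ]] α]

(s → s)

[β ψ]: β is (e → e), ψ is e; result e.
[δ [β ψ]]: δ is (e → ((t → t) → s)), [β ψ] is e; result ((t → t) → s).
[[δ [β ψ]] α]: α is (((t → t) → s) → (s → s)), [δ [β ψ]] is ((t → t) → s); result (s → s).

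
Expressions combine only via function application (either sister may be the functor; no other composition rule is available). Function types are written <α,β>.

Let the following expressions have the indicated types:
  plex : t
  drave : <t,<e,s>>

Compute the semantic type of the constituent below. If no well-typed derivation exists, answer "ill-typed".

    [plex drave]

<e,s>

[plex drave] — drave of type <t,<e,s>> combines with plex of type t: type <e,s>.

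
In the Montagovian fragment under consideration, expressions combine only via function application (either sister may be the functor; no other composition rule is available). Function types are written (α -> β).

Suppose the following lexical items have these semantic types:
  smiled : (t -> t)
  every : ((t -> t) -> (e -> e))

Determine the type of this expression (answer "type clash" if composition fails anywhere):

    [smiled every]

[smiled every]: functor every : ((t -> t) -> (e -> e)), argument smiled : (t -> t); result (e -> e).

(e -> e)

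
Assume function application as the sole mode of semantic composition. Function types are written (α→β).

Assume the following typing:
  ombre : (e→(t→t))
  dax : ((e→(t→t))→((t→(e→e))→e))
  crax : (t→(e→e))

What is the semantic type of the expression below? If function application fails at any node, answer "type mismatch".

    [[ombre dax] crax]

e

[ombre dax]: dax is ((e→(t→t))→((t→(e→e))→e)), ombre is (e→(t→t)); result ((t→(e→e))→e).
[[ombre dax] crax]: [ombre dax] is ((t→(e→e))→e), crax is (t→(e→e)); result e.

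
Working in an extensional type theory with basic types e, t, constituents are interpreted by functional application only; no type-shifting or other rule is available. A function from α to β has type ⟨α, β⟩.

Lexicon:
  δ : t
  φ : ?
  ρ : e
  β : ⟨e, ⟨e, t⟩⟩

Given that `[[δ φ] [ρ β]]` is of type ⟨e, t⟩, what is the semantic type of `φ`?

At [[δ φ] [ρ β]] (required: ⟨e, t⟩): [ρ β] is ⟨e, t⟩, which is not a function with range ⟨e, t⟩; hence [δ φ] is the functor — type ⟨⟨e, t⟩, ⟨e, t⟩⟩.
At [δ φ] (required: ⟨⟨e, t⟩, ⟨e, t⟩⟩): δ is t, which is not a function with range ⟨⟨e, t⟩, ⟨e, t⟩⟩; hence φ is the functor — type ⟨t, ⟨⟨e, t⟩, ⟨e, t⟩⟩⟩.

⟨t, ⟨⟨e, t⟩, ⟨e, t⟩⟩⟩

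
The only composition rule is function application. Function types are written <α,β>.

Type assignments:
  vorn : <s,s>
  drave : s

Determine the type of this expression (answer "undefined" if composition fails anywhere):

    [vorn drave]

s

[vorn drave]: vorn is <s,s>, drave is s; result s.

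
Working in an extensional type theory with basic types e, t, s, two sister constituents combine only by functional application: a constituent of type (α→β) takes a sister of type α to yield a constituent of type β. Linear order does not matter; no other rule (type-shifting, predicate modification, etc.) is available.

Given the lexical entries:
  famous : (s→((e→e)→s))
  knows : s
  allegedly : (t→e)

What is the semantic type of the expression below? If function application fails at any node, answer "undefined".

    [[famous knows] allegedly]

undefined

[famous knows] — famous of type (s→((e→e)→s)) combines with knows of type s: type ((e→e)→s).
At [[famous knows] allegedly]: neither ((e→e)→s) nor (t→e) can take the other as argument; the node is ill-typed.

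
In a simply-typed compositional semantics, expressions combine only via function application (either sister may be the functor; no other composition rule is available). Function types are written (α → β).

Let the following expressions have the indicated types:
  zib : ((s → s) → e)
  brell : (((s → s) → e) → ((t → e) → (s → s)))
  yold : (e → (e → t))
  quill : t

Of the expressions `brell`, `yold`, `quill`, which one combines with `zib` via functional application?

brell

brell — combines: brell : (((s → s) → e) → ((t → e) → (s → s))) takes zib : ((s → s) → e) as argument, giving ((t → e) → (s → s)).
yold : (e → (e → t)) — neither side's domain matches the other.
quill : t — neither side's domain matches the other.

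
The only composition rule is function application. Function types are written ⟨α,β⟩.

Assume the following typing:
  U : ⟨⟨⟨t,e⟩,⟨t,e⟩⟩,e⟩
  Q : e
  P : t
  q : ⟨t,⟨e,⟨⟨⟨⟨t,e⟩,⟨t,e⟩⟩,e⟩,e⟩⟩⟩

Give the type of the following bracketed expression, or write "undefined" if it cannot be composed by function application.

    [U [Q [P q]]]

At [P q], q : ⟨t,⟨e,⟨⟨⟨⟨t,e⟩,⟨t,e⟩⟩,e⟩,e⟩⟩⟩ takes P : t, giving ⟨e,⟨⟨⟨⟨t,e⟩,⟨t,e⟩⟩,e⟩,e⟩⟩.
At [Q [P q]], [P q] : ⟨e,⟨⟨⟨⟨t,e⟩,⟨t,e⟩⟩,e⟩,e⟩⟩ takes Q : e, giving ⟨⟨⟨⟨t,e⟩,⟨t,e⟩⟩,e⟩,e⟩.
At [U [Q [P q]]], [Q [P q]] : ⟨⟨⟨⟨t,e⟩,⟨t,e⟩⟩,e⟩,e⟩ takes U : ⟨⟨⟨t,e⟩,⟨t,e⟩⟩,e⟩, giving e.

e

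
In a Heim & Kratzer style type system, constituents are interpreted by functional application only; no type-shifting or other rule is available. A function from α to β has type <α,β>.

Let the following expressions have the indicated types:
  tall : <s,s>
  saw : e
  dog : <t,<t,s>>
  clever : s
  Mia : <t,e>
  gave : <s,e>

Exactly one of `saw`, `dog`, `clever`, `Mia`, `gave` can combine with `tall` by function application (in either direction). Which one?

clever

saw : e — neither side's domain matches the other.
dog : <t,<t,s>> — neither side's domain matches the other.
clever — combines: tall : <s,s> takes clever : s as argument, giving s.
Mia : <t,e> — neither side's domain matches the other.
gave : <s,e> — neither side's domain matches the other.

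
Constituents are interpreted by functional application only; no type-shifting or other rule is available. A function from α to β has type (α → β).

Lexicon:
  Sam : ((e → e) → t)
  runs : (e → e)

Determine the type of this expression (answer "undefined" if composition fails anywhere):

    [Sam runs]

[Sam runs]: functor Sam : ((e → e) → t), argument runs : (e → e); result t.

t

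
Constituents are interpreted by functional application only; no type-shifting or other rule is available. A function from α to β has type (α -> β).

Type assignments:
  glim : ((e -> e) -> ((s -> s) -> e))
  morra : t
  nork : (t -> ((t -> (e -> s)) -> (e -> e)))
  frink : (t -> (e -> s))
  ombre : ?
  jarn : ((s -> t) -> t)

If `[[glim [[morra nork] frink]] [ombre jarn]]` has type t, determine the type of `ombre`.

[[glim [[morra nork] frink]] [ombre jarn]] is required to be t. [glim [[morra nork] frink]] : ((s -> s) -> e) cannot yield t as functor, so [ombre jarn] : (((s -> s) -> e) -> t).
[ombre jarn] is required to be (((s -> s) -> e) -> t). jarn : ((s -> t) -> t) cannot yield (((s -> s) -> e) -> t) as functor, so ombre : (((s -> t) -> t) -> (((s -> s) -> e) -> t)).

(((s -> t) -> t) -> (((s -> s) -> e) -> t))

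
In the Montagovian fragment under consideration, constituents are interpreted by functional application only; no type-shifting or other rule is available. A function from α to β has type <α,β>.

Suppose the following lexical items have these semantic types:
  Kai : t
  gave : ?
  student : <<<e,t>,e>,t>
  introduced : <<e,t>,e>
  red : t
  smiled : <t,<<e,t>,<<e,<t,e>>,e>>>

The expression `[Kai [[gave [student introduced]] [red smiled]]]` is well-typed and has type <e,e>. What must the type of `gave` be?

For [Kai [[gave [student introduced]] [red smiled]]] to have type <e,e> with Kai of type t, [[gave [student introduced]] [red smiled]] must be the function: [[gave [student introduced]] [red smiled]] : <t,<e,e>>.
For [[gave [student introduced]] [red smiled]] to have type <t,<e,e>> with [red smiled] of type <<e,t>,<<e,<t,e>>,e>>, [gave [student introduced]] must be the function: [gave [student introduced]] : <<<e,t>,<<e,<t,e>>,e>>,<t,<e,e>>>.
For [gave [student introduced]] to have type <<<e,t>,<<e,<t,e>>,e>>,<t,<e,e>>> with [student introduced] of type t, gave must be the function: gave : <t,<<<e,t>,<<e,<t,e>>,e>>,<t,<e,e>>>>.

<t,<<<e,t>,<<e,<t,e>>,e>>,<t,<e,e>>>>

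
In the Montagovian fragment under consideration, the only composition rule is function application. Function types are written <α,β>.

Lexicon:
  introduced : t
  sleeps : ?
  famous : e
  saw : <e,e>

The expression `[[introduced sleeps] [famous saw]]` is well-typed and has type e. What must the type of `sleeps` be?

For [[introduced sleeps] [famous saw]] to have type e with [famous saw] of type e, [introduced sleeps] must be the function: [introduced sleeps] : <e,e>.
For [introduced sleeps] to have type <e,e> with introduced of type t, sleeps must be the function: sleeps : <t,<e,e>>.

<t,<e,e>>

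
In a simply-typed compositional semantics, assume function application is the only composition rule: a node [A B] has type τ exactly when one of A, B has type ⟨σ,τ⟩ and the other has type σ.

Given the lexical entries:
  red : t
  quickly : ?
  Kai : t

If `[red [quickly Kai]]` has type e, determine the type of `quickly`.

[red [quickly Kai]] must have type e. The sister red has type t; that is not a function onto e, so [quickly Kai] must be the functor, of type ⟨t,e⟩.
[quickly Kai] must have type ⟨t,e⟩. The sister Kai has type t; that is not a function onto ⟨t,e⟩, so quickly must be the functor, of type ⟨t,⟨t,e⟩⟩.

⟨t,⟨t,e⟩⟩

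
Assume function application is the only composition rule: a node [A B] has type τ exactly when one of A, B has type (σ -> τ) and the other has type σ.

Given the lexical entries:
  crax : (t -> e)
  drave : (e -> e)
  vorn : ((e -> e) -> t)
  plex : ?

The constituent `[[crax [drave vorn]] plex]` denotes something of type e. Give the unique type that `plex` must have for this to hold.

(e -> e)

At [[crax [drave vorn]] plex] (required: e): [crax [drave vorn]] is e, which is not a function with range e; hence plex is the functor — type (e -> e).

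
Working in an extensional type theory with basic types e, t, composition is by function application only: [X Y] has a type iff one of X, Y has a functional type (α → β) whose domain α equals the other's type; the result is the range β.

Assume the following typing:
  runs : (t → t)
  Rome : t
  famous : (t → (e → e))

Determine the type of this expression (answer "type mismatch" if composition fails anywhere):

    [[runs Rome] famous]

(e → e)

At [runs Rome], runs : (t → t) takes Rome : t, giving t.
At [[runs Rome] famous], famous : (t → (e → e)) takes [runs Rome] : t, giving (e → e).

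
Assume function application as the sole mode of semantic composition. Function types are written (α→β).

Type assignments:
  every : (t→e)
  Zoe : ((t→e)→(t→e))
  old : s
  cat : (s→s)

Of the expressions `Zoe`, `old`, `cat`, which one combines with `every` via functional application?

Zoe — combines: Zoe : ((t→e)→(t→e)) takes every : (t→e) as argument, giving (t→e).
old : s — every needs t; old needs nothing (atomic); neither fits.
cat : (s→s) — every needs t; cat needs s; neither fits.

Zoe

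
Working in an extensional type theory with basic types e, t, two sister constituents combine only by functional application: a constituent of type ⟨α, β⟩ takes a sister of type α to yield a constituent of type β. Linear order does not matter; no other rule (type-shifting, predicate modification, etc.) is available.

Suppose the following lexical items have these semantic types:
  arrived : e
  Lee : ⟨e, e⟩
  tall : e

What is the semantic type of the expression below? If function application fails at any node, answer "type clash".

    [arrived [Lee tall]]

type clash

[Lee tall] — Lee of type ⟨e, e⟩ combines with tall of type e: type e.
[arrived [Lee tall]]: e and e cannot combine by function application — type clash.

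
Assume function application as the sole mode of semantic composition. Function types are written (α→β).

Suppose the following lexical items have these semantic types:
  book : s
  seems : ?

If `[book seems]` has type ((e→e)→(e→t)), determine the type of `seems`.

For [book seems] to have type ((e→e)→(e→t)) with book of type s, seems must be the function: seems : (s→((e→e)→(e→t))).

(s→((e→e)→(e→t)))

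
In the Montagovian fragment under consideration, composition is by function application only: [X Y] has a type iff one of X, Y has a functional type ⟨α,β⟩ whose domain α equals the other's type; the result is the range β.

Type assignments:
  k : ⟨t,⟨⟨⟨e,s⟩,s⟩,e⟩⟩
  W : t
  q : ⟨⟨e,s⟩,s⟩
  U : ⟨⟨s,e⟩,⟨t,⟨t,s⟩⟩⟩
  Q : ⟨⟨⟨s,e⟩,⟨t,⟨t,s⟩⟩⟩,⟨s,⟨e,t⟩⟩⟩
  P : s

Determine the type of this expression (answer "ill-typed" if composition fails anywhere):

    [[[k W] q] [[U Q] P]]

t

[k W]: ⟨t,⟨⟨⟨e,s⟩,s⟩,e⟩⟩ applied to t yields ⟨⟨⟨e,s⟩,s⟩,e⟩.
[[k W] q]: ⟨⟨⟨e,s⟩,s⟩,e⟩ applied to ⟨⟨e,s⟩,s⟩ yields e.
[U Q]: ⟨⟨⟨s,e⟩,⟨t,⟨t,s⟩⟩⟩,⟨s,⟨e,t⟩⟩⟩ applied to ⟨⟨s,e⟩,⟨t,⟨t,s⟩⟩⟩ yields ⟨s,⟨e,t⟩⟩.
[[U Q] P]: ⟨s,⟨e,t⟩⟩ applied to s yields ⟨e,t⟩.
[[[k W] q] [[U Q] P]]: ⟨e,t⟩ applied to e yields t.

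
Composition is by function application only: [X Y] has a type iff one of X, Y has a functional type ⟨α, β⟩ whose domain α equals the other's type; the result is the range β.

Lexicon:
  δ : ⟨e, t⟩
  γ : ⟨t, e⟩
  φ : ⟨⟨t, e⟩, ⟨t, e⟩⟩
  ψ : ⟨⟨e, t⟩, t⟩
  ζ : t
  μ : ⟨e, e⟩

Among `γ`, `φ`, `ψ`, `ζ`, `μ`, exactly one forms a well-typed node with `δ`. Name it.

γ : ⟨t, e⟩ — δ needs e; γ needs t; neither fits.
φ : ⟨⟨t, e⟩, ⟨t, e⟩⟩ — δ needs e; φ needs ⟨t, e⟩; neither fits.
ψ — combines: ψ : ⟨⟨e, t⟩, t⟩ takes δ : ⟨e, t⟩ as argument, giving t.
ζ : t — δ needs e; ζ needs nothing (atomic); neither fits.
μ : ⟨e, e⟩ — δ needs e; μ needs e; neither fits.

ψ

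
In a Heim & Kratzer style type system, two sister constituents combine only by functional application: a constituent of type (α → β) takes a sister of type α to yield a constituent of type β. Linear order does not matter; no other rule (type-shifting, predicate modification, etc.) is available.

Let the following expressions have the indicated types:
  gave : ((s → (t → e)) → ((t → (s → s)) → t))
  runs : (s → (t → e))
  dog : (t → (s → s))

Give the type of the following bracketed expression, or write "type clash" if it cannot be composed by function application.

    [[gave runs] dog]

t

[gave runs]: gave is ((s → (t → e)) → ((t → (s → s)) → t)), runs is (s → (t → e)); result ((t → (s → s)) → t).
[[gave runs] dog]: [gave runs] is ((t → (s → s)) → t), dog is (t → (s → s)); result t.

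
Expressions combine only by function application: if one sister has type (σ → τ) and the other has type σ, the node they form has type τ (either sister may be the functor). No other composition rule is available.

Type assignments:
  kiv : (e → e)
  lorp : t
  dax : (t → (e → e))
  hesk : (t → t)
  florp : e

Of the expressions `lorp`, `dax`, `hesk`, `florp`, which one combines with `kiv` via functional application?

lorp : t — neither side's domain matches the other.
dax : (t → (e → e)) — neither side's domain matches the other.
hesk : (t → t) — neither side's domain matches the other.
florp — combines: kiv : (e → e) takes florp : e as argument, giving e.

florp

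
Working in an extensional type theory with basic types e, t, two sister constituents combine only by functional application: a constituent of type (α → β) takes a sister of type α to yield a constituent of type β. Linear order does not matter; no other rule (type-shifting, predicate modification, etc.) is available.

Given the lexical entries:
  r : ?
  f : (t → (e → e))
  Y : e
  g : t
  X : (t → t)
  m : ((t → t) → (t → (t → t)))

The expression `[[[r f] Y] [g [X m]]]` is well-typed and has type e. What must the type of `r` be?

For [[[r f] Y] [g [X m]]] to have type e with [g [X m]] of type (t → t), [[r f] Y] must be the function: [[r f] Y] : ((t → t) → e).
For [[r f] Y] to have type ((t → t) → e) with Y of type e, [r f] must be the function: [r f] : (e → ((t → t) → e)).
For [r f] to have type (e → ((t → t) → e)) with f of type (t → (e → e)), r must be the function: r : ((t → (e → e)) → (e → ((t → t) → e))).

((t → (e → e)) → (e → ((t → t) → e)))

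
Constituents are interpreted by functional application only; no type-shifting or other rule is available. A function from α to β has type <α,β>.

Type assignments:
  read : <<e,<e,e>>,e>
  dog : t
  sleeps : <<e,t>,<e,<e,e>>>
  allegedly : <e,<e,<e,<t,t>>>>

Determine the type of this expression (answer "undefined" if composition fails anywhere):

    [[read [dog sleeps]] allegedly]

undefined

[dog sleeps]: t with <<e,t>,<e,<e,e>>> — neither is a function whose domain matches the other; composition fails here.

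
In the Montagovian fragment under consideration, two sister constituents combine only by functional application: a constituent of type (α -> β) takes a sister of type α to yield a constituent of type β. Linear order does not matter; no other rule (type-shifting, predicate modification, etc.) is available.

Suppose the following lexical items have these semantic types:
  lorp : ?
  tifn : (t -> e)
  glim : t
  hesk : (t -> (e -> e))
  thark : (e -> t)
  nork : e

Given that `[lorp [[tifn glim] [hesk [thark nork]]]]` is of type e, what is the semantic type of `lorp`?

(e -> e)

[lorp [[tifn glim] [hesk [thark nork]]]] is required to be e. [[tifn glim] [hesk [thark nork]]] : e cannot yield e as functor, so lorp : (e -> e).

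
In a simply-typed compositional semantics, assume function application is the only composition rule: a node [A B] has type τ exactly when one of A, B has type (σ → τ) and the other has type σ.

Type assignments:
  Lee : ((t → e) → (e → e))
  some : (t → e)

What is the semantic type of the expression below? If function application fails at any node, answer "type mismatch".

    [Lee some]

[Lee some]: functor Lee : ((t → e) → (e → e)), argument some : (t → e); result (e → e).

(e → e)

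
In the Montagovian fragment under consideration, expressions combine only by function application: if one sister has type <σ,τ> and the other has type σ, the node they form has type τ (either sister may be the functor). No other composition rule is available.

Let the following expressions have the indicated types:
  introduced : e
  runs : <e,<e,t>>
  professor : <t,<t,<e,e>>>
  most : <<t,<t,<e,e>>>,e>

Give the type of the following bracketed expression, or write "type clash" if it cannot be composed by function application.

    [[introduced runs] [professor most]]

[introduced runs]: functor runs : <e,<e,t>>, argument introduced : e; result <e,t>.
[professor most]: functor most : <<t,<t,<e,e>>>,e>, argument professor : <t,<t,<e,e>>>; result e.
[[introduced runs] [professor most]]: functor [introduced runs] : <e,t>, argument [professor most] : e; result t.

t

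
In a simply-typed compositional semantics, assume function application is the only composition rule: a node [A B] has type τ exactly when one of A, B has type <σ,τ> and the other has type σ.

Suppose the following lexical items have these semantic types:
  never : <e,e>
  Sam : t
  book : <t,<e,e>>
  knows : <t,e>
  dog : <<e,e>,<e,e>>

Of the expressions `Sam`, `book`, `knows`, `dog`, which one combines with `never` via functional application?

Sam : t — no; never wants e, and Sam wants nothing (atomic).
book : <t,<e,e>> — no; never wants e, and book wants t.
knows : <t,e> — no; never wants e, and knows wants t.
dog — combines: dog : <<e,e>,<e,e>> takes never : <e,e> as argument, giving <e,e>.

dog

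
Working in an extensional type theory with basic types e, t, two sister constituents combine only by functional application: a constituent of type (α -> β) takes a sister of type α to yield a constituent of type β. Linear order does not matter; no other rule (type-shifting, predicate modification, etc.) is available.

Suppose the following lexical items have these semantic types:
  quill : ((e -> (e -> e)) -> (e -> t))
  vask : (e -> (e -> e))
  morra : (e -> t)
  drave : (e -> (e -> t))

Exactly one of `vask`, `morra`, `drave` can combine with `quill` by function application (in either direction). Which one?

vask

vask — combines: quill : ((e -> (e -> e)) -> (e -> t)) takes vask : (e -> (e -> e)) as argument, giving (e -> t).
morra : (e -> t) — quill needs (e -> (e -> e)); morra needs e; neither fits.
drave : (e -> (e -> t)) — quill needs (e -> (e -> e)); drave needs e; neither fits.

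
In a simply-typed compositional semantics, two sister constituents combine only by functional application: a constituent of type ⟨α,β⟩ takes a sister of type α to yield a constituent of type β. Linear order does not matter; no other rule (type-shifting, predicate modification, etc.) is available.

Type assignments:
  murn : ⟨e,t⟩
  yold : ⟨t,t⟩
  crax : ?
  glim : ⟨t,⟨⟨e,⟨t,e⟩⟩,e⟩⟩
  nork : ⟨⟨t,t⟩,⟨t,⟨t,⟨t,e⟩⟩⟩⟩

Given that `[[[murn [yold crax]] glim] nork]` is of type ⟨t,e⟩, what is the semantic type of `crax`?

⟨⟨t,t⟩,⟨⟨e,t⟩,⟨⟨t,⟨⟨e,⟨t,e⟩⟩,e⟩⟩,⟨⟨⟨t,t⟩,⟨t,⟨t,⟨t,e⟩⟩⟩⟩,⟨t,e⟩⟩⟩⟩⟩

At [[[murn [yold crax]] glim] nork] (required: ⟨t,e⟩): nork is ⟨⟨t,t⟩,⟨t,⟨t,⟨t,e⟩⟩⟩⟩, which is not a function with range ⟨t,e⟩; hence [[murn [yold crax]] glim] is the functor — type ⟨⟨⟨t,t⟩,⟨t,⟨t,⟨t,e⟩⟩⟩⟩,⟨t,e⟩⟩.
At [[murn [yold crax]] glim] (required: ⟨⟨⟨t,t⟩,⟨t,⟨t,⟨t,e⟩⟩⟩⟩,⟨t,e⟩⟩): glim is ⟨t,⟨⟨e,⟨t,e⟩⟩,e⟩⟩, which is not a function with range ⟨⟨⟨t,t⟩,⟨t,⟨t,⟨t,e⟩⟩⟩⟩,⟨t,e⟩⟩; hence [murn [yold crax]] is the functor — type ⟨⟨t,⟨⟨e,⟨t,e⟩⟩,e⟩⟩,⟨⟨⟨t,t⟩,⟨t,⟨t,⟨t,e⟩⟩⟩⟩,⟨t,e⟩⟩⟩.
At [murn [yold crax]] (required: ⟨⟨t,⟨⟨e,⟨t,e⟩⟩,e⟩⟩,⟨⟨⟨t,t⟩,⟨t,⟨t,⟨t,e⟩⟩⟩⟩,⟨t,e⟩⟩⟩): murn is ⟨e,t⟩, which is not a function with range ⟨⟨t,⟨⟨e,⟨t,e⟩⟩,e⟩⟩,⟨⟨⟨t,t⟩,⟨t,⟨t,⟨t,e⟩⟩⟩⟩,⟨t,e⟩⟩⟩; hence [yold crax] is the functor — type ⟨⟨e,t⟩,⟨⟨t,⟨⟨e,⟨t,e⟩⟩,e⟩⟩,⟨⟨⟨t,t⟩,⟨t,⟨t,⟨t,e⟩⟩⟩⟩,⟨t,e⟩⟩⟩⟩.
At [yold crax] (required: ⟨⟨e,t⟩,⟨⟨t,⟨⟨e,⟨t,e⟩⟩,e⟩⟩,⟨⟨⟨t,t⟩,⟨t,⟨t,⟨t,e⟩⟩⟩⟩,⟨t,e⟩⟩⟩⟩): yold is ⟨t,t⟩, which is not a function with range ⟨⟨e,t⟩,⟨⟨t,⟨⟨e,⟨t,e⟩⟩,e⟩⟩,⟨⟨⟨t,t⟩,⟨t,⟨t,⟨t,e⟩⟩⟩⟩,⟨t,e⟩⟩⟩⟩; hence crax is the functor — type ⟨⟨t,t⟩,⟨⟨e,t⟩,⟨⟨t,⟨⟨e,⟨t,e⟩⟩,e⟩⟩,⟨⟨⟨t,t⟩,⟨t,⟨t,⟨t,e⟩⟩⟩⟩,⟨t,e⟩⟩⟩⟩⟩.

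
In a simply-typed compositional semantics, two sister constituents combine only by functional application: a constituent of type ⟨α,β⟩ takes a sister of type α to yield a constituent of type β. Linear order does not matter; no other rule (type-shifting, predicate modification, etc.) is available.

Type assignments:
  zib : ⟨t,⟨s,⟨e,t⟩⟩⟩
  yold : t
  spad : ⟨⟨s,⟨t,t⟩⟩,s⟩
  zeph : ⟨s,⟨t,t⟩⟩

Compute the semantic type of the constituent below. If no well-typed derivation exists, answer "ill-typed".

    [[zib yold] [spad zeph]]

[zib yold]: functor zib : ⟨t,⟨s,⟨e,t⟩⟩⟩, argument yold : t; result ⟨s,⟨e,t⟩⟩.
[spad zeph]: functor spad : ⟨⟨s,⟨t,t⟩⟩,s⟩, argument zeph : ⟨s,⟨t,t⟩⟩; result s.
[[zib yold] [spad zeph]]: functor [zib yold] : ⟨s,⟨e,t⟩⟩, argument [spad zeph] : s; result ⟨e,t⟩.

⟨e,t⟩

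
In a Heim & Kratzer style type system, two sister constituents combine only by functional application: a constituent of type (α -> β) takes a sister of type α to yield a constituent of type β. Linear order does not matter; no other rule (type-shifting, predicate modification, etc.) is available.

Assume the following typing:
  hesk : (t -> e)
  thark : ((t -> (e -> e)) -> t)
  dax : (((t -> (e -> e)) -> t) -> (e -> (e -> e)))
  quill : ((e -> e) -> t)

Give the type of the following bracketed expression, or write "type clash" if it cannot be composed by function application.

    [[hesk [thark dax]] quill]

At [thark dax], dax : (((t -> (e -> e)) -> t) -> (e -> (e -> e))) takes thark : ((t -> (e -> e)) -> t), giving (e -> (e -> e)).
[hesk [thark dax]]: (t -> e) and (e -> (e -> e)) cannot combine by function application — type clash.

type clash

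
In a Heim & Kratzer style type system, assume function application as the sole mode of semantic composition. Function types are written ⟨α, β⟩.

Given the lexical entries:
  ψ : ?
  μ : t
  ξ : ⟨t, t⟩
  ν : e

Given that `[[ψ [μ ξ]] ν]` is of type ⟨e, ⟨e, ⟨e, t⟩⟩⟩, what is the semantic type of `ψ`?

⟨t, ⟨e, ⟨e, ⟨e, ⟨e, t⟩⟩⟩⟩⟩

For [[ψ [μ ξ]] ν] to have type ⟨e, ⟨e, ⟨e, t⟩⟩⟩ with ν of type e, [ψ [μ ξ]] must be the function: [ψ [μ ξ]] : ⟨e, ⟨e, ⟨e, ⟨e, t⟩⟩⟩⟩.
For [ψ [μ ξ]] to have type ⟨e, ⟨e, ⟨e, ⟨e, t⟩⟩⟩⟩ with [μ ξ] of type t, ψ must be the function: ψ : ⟨t, ⟨e, ⟨e, ⟨e, ⟨e, t⟩⟩⟩⟩⟩.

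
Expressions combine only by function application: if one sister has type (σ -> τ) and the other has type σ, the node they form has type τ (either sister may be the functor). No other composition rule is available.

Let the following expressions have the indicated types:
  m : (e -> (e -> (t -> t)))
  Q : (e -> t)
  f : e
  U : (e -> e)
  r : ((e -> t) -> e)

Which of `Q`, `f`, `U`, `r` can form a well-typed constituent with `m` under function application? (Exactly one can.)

Q : (e -> t) — m needs e; Q needs e; neither fits.
f — combines: m : (e -> (e -> (t -> t))) takes f : e as argument, giving (e -> (t -> t)).
U : (e -> e) — m needs e; U needs e; neither fits.
r : ((e -> t) -> e) — m needs e; r needs (e -> t); neither fits.

f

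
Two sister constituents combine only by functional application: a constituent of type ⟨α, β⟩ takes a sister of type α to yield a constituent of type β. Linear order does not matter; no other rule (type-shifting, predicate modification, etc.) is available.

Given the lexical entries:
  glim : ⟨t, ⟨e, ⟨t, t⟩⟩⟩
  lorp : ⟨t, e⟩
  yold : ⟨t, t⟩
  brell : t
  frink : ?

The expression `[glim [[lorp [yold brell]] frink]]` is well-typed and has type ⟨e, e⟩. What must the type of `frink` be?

⟨e, ⟨⟨t, ⟨e, ⟨t, t⟩⟩⟩, ⟨e, e⟩⟩⟩

At [glim [[lorp [yold brell]] frink]] (required: ⟨e, e⟩): glim is ⟨t, ⟨e, ⟨t, t⟩⟩⟩, which is not a function with range ⟨e, e⟩; hence [[lorp [yold brell]] frink] is the functor — type ⟨⟨t, ⟨e, ⟨t, t⟩⟩⟩, ⟨e, e⟩⟩.
At [[lorp [yold brell]] frink] (required: ⟨⟨t, ⟨e, ⟨t, t⟩⟩⟩, ⟨e, e⟩⟩): [lorp [yold brell]] is e, which is not a function with range ⟨⟨t, ⟨e, ⟨t, t⟩⟩⟩, ⟨e, e⟩⟩; hence frink is the functor — type ⟨e, ⟨⟨t, ⟨e, ⟨t, t⟩⟩⟩, ⟨e, e⟩⟩⟩.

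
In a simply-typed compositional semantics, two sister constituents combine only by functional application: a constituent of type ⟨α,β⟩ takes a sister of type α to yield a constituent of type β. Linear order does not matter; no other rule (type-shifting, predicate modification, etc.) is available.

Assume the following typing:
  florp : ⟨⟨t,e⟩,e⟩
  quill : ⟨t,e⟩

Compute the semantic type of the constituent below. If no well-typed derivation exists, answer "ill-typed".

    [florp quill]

e

At [florp quill], florp : ⟨⟨t,e⟩,e⟩ takes quill : ⟨t,e⟩, giving e.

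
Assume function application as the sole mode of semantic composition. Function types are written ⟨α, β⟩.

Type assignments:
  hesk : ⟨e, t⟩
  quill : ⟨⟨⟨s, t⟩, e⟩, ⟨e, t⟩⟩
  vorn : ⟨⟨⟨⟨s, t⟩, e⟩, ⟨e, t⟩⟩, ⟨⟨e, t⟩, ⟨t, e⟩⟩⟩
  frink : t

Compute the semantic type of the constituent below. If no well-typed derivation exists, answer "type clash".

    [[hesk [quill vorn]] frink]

e

At [quill vorn], vorn : ⟨⟨⟨⟨s, t⟩, e⟩, ⟨e, t⟩⟩, ⟨⟨e, t⟩, ⟨t, e⟩⟩⟩ takes quill : ⟨⟨⟨s, t⟩, e⟩, ⟨e, t⟩⟩, giving ⟨⟨e, t⟩, ⟨t, e⟩⟩.
At [hesk [quill vorn]], [quill vorn] : ⟨⟨e, t⟩, ⟨t, e⟩⟩ takes hesk : ⟨e, t⟩, giving ⟨t, e⟩.
At [[hesk [quill vorn]] frink], [hesk [quill vorn]] : ⟨t, e⟩ takes frink : t, giving e.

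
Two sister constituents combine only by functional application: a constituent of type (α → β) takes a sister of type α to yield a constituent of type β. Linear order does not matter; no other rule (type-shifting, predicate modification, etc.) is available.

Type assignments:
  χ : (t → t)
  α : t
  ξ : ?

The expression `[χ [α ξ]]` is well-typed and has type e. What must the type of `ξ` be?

(t → ((t → t) → e))

[χ [α ξ]] is required to be e. χ : (t → t) cannot yield e as functor, so [α ξ] : ((t → t) → e).
[α ξ] is required to be ((t → t) → e). α : t cannot yield ((t → t) → e) as functor, so ξ : (t → ((t → t) → e)).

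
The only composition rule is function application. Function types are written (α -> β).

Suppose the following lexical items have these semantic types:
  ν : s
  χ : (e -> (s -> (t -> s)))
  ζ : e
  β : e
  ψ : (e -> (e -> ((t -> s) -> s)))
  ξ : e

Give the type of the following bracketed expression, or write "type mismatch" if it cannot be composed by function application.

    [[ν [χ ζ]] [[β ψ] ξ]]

s

[χ ζ] — χ of type (e -> (s -> (t -> s))) combines with ζ of type e: type (s -> (t -> s)).
[ν [χ ζ]] — [χ ζ] of type (s -> (t -> s)) combines with ν of type s: type (t -> s).
[β ψ] — ψ of type (e -> (e -> ((t -> s) -> s))) combines with β of type e: type (e -> ((t -> s) -> s)).
[[β ψ] ξ] — [β ψ] of type (e -> ((t -> s) -> s)) combines with ξ of type e: type ((t -> s) -> s).
[[ν [χ ζ]] [[β ψ] ξ]] — [[β ψ] ξ] of type ((t -> s) -> s) combines with [ν [χ ζ]] of type (t -> s): type s.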